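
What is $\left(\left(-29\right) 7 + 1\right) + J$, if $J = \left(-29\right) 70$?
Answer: $-2232$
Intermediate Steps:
$J = -2030$
$\left(\left(-29\right) 7 + 1\right) + J = \left(\left(-29\right) 7 + 1\right) - 2030 = \left(-203 + 1\right) - 2030 = -202 - 2030 = -2232$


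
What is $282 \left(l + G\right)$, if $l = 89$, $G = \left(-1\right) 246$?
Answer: $-44274$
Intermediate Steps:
$G = -246$
$282 \left(l + G\right) = 282 \left(89 - 246\right) = 282 \left(-157\right) = -44274$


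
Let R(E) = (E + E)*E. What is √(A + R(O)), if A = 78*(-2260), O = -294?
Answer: 4*I*√213 ≈ 58.378*I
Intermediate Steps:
R(E) = 2*E² (R(E) = (2*E)*E = 2*E²)
A = -176280
√(A + R(O)) = √(-176280 + 2*(-294)²) = √(-176280 + 2*86436) = √(-176280 + 172872) = √(-3408) = 4*I*√213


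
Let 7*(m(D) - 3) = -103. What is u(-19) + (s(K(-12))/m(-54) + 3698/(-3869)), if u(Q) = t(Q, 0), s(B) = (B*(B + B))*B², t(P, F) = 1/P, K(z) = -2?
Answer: -11272603/3013951 ≈ -3.7401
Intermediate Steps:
m(D) = -82/7 (m(D) = 3 + (⅐)*(-103) = 3 - 103/7 = -82/7)
s(B) = 2*B⁴ (s(B) = (B*(2*B))*B² = (2*B²)*B² = 2*B⁴)
u(Q) = 1/Q
u(-19) + (s(K(-12))/m(-54) + 3698/(-3869)) = 1/(-19) + ((2*(-2)⁴)/(-82/7) + 3698/(-3869)) = -1/19 + ((2*16)*(-7/82) + 3698*(-1/3869)) = -1/19 + (32*(-7/82) - 3698/3869) = -1/19 + (-112/41 - 3698/3869) = -1/19 - 584946/158629 = -11272603/3013951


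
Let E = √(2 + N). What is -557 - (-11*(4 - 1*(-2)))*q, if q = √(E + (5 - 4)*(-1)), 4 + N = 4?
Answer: -557 + 66*√(-1 + √2) ≈ -514.52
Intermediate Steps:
N = 0 (N = -4 + 4 = 0)
E = √2 (E = √(2 + 0) = √2 ≈ 1.4142)
q = √(-1 + √2) (q = √(√2 + (5 - 4)*(-1)) = √(√2 + 1*(-1)) = √(√2 - 1) = √(-1 + √2) ≈ 0.64359)
-557 - (-11*(4 - 1*(-2)))*q = -557 - (-11*(4 - 1*(-2)))*√(-1 + √2) = -557 - (-11*(4 + 2))*√(-1 + √2) = -557 - (-11*6)*√(-1 + √2) = -557 - (-66)*√(-1 + √2) = -557 + 66*√(-1 + √2)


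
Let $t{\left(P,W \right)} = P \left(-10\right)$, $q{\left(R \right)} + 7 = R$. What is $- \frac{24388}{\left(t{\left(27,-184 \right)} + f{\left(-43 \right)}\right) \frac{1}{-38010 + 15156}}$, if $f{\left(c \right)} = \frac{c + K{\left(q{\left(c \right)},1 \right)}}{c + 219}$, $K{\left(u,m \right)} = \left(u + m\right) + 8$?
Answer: $- \frac{8174662496}{3967} \approx -2.0607 \cdot 10^{6}$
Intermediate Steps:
$q{\left(R \right)} = -7 + R$
$t{\left(P,W \right)} = - 10 P$
$K{\left(u,m \right)} = 8 + m + u$ ($K{\left(u,m \right)} = \left(m + u\right) + 8 = 8 + m + u$)
$f{\left(c \right)} = \frac{2 + 2 c}{219 + c}$ ($f{\left(c \right)} = \frac{c + \left(8 + 1 + \left(-7 + c\right)\right)}{c + 219} = \frac{c + \left(2 + c\right)}{219 + c} = \frac{2 + 2 c}{219 + c}$)
$- \frac{24388}{\left(t{\left(27,-184 \right)} + f{\left(-43 \right)}\right) \frac{1}{-38010 + 15156}} = - \frac{24388}{\left(\left(-10\right) 27 + \frac{2 \left(1 - 43\right)}{219 - 43}\right) \frac{1}{-38010 + 15156}} = - \frac{24388}{\left(-270 + 2 \cdot \frac{1}{176} \left(-42\right)\right) \frac{1}{-22854}} = - \frac{24388}{\left(-270 + 2 \cdot \frac{1}{176} \left(-42\right)\right) \left(- \frac{1}{22854}\right)} = - \frac{24388}{\left(-270 - \frac{21}{44}\right) \left(- \frac{1}{22854}\right)} = - \frac{24388}{\left(- \frac{11901}{44}\right) \left(- \frac{1}{22854}\right)} = - \frac{24388}{\frac{3967}{335192}} = \left(-24388\right) \frac{335192}{3967} = - \frac{8174662496}{3967}$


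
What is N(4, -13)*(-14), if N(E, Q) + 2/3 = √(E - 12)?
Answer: 28/3 - 28*I*√2 ≈ 9.3333 - 39.598*I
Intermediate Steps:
N(E, Q) = -⅔ + √(-12 + E) (N(E, Q) = -⅔ + √(E - 12) = -⅔ + √(-12 + E))
N(4, -13)*(-14) = (-⅔ + √(-12 + 4))*(-14) = (-⅔ + √(-8))*(-14) = (-⅔ + 2*I*√2)*(-14) = 28/3 - 28*I*√2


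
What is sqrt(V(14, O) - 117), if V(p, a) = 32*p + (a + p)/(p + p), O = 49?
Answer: sqrt(1333)/2 ≈ 18.255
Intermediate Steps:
V(p, a) = 32*p + (a + p)/(2*p) (V(p, a) = 32*p + (a + p)/((2*p)) = 32*p + (a + p)*(1/(2*p)) = 32*p + (a + p)/(2*p))
sqrt(V(14, O) - 117) = sqrt((1/2)*(49 + 14*(1 + 64*14))/14 - 117) = sqrt((1/2)*(1/14)*(49 + 14*(1 + 896)) - 117) = sqrt((1/2)*(1/14)*(49 + 14*897) - 117) = sqrt((1/2)*(1/14)*(49 + 12558) - 117) = sqrt((1/2)*(1/14)*12607 - 117) = sqrt(1801/4 - 117) = sqrt(1333/4) = sqrt(1333)/2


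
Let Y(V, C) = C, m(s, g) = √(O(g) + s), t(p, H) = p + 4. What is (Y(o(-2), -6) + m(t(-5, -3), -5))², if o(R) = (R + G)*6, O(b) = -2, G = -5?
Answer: (6 - I*√3)² ≈ 33.0 - 20.785*I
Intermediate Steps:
t(p, H) = 4 + p
m(s, g) = √(-2 + s)
o(R) = -30 + 6*R (o(R) = (R - 5)*6 = (-5 + R)*6 = -30 + 6*R)
(Y(o(-2), -6) + m(t(-5, -3), -5))² = (-6 + √(-2 + (4 - 5)))² = (-6 + √(-2 - 1))² = (-6 + √(-3))² = (-6 + I*√3)²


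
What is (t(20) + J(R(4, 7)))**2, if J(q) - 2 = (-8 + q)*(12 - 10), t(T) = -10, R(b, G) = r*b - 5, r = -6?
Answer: 6724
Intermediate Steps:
R(b, G) = -5 - 6*b (R(b, G) = -6*b - 5 = -5 - 6*b)
J(q) = -14 + 2*q (J(q) = 2 + (-8 + q)*(12 - 10) = 2 + (-8 + q)*2 = 2 + (-16 + 2*q) = -14 + 2*q)
(t(20) + J(R(4, 7)))**2 = (-10 + (-14 + 2*(-5 - 6*4)))**2 = (-10 + (-14 + 2*(-5 - 24)))**2 = (-10 + (-14 + 2*(-29)))**2 = (-10 + (-14 - 58))**2 = (-10 - 72)**2 = (-82)**2 = 6724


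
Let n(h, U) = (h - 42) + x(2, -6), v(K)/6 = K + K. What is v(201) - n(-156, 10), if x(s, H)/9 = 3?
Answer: 2583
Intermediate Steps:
v(K) = 12*K (v(K) = 6*(K + K) = 6*(2*K) = 12*K)
x(s, H) = 27 (x(s, H) = 9*3 = 27)
n(h, U) = -15 + h (n(h, U) = (h - 42) + 27 = (-42 + h) + 27 = -15 + h)
v(201) - n(-156, 10) = 12*201 - (-15 - 156) = 2412 - 1*(-171) = 2412 + 171 = 2583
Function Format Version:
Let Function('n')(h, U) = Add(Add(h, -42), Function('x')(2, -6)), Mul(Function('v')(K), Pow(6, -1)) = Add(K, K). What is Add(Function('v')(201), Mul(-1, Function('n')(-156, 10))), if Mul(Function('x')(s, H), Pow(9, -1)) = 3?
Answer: 2583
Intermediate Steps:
Function('v')(K) = Mul(12, K) (Function('v')(K) = Mul(6, Add(K, K)) = Mul(6, Mul(2, K)) = Mul(12, K))
Function('x')(s, H) = 27 (Function('x')(s, H) = Mul(9, 3) = 27)
Function('n')(h, U) = Add(-15, h) (Function('n')(h, U) = Add(Add(h, -42), 27) = Add(Add(-42, h), 27) = Add(-15, h))
Add(Function('v')(201), Mul(-1, Function('n')(-156, 10))) = Add(Mul(12, 201), Mul(-1, Add(-15, -156))) = Add(2412, Mul(-1, -171)) = Add(2412, 171) = 2583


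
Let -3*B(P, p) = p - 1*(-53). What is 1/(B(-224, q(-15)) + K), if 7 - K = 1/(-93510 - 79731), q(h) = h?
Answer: -173241/981698 ≈ -0.17647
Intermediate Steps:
B(P, p) = -53/3 - p/3 (B(P, p) = -(p - 1*(-53))/3 = -(p + 53)/3 = -(53 + p)/3 = -53/3 - p/3)
K = 1212688/173241 (K = 7 - 1/(-93510 - 79731) = 7 - 1/(-173241) = 7 - 1*(-1/173241) = 7 + 1/173241 = 1212688/173241 ≈ 7.0000)
1/(B(-224, q(-15)) + K) = 1/((-53/3 - ⅓*(-15)) + 1212688/173241) = 1/((-53/3 + 5) + 1212688/173241) = 1/(-38/3 + 1212688/173241) = 1/(-981698/173241) = -173241/981698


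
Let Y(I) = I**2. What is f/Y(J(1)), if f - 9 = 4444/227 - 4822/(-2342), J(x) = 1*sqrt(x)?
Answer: 8143574/265817 ≈ 30.636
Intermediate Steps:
J(x) = sqrt(x)
f = 8143574/265817 (f = 9 + (4444/227 - 4822/(-2342)) = 9 + (4444*(1/227) - 4822*(-1/2342)) = 9 + (4444/227 + 2411/1171) = 9 + 5751221/265817 = 8143574/265817 ≈ 30.636)
f/Y(J(1)) = 8143574/(265817*((sqrt(1))**2)) = 8143574/(265817*(1**2)) = (8143574/265817)/1 = (8143574/265817)*1 = 8143574/265817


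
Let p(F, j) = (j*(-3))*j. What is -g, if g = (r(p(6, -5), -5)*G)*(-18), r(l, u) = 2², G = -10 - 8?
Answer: -1296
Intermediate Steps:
p(F, j) = -3*j² (p(F, j) = (-3*j)*j = -3*j²)
G = -18
r(l, u) = 4
g = 1296 (g = (4*(-18))*(-18) = -72*(-18) = 1296)
-g = -1*1296 = -1296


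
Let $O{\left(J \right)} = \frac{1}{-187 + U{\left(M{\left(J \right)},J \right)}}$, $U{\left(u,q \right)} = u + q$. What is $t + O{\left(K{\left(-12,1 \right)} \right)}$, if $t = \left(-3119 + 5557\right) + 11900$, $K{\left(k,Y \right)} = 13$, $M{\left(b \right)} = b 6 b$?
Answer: $\frac{12043921}{840} \approx 14338.0$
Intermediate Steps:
$M{\left(b \right)} = 6 b^{2}$ ($M{\left(b \right)} = 6 b b = 6 b^{2}$)
$U{\left(u,q \right)} = q + u$
$O{\left(J \right)} = \frac{1}{-187 + J + 6 J^{2}}$ ($O{\left(J \right)} = \frac{1}{-187 + \left(J + 6 J^{2}\right)} = \frac{1}{-187 + J + 6 J^{2}}$)
$t = 14338$ ($t = 2438 + 11900 = 14338$)
$t + O{\left(K{\left(-12,1 \right)} \right)} = 14338 + \frac{1}{-187 + 13 + 6 \cdot 13^{2}} = 14338 + \frac{1}{-187 + 13 + 6 \cdot 169} = 14338 + \frac{1}{-187 + 13 + 1014} = 14338 + \frac{1}{840} = \frac{12043921}{840}$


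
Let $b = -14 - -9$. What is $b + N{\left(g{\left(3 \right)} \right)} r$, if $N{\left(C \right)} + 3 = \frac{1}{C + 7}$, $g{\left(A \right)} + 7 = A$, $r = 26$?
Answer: $- \frac{223}{3} \approx -74.333$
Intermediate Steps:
$g{\left(A \right)} = -7 + A$
$b = -5$ ($b = -14 + 9 = -5$)
$N{\left(C \right)} = -3 + \frac{1}{7 + C}$ ($N{\left(C \right)} = -3 + \frac{1}{C + 7} = -3 + \frac{1}{7 + C}$)
$b + N{\left(g{\left(3 \right)} \right)} r = -5 + \frac{-20 - 3 \left(-7 + 3\right)}{7 + \left(-7 + 3\right)} 26 = -5 + \frac{-20 - -12}{7 - 4} \cdot 26 = -5 + \frac{-20 + 12}{3} \cdot 26 = -5 + \frac{1}{3} \left(-8\right) 26 = -5 - \frac{208}{3} = - \frac{223}{3}$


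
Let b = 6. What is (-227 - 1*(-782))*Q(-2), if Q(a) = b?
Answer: 3330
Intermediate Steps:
Q(a) = 6
(-227 - 1*(-782))*Q(-2) = (-227 - 1*(-782))*6 = (-227 + 782)*6 = 555*6 = 3330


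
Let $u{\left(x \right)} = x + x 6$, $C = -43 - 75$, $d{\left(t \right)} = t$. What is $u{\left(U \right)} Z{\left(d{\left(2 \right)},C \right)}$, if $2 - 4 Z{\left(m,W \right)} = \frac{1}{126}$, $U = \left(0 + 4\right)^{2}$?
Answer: $\frac{502}{9} \approx 55.778$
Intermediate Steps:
$U = 16$ ($U = 4^{2} = 16$)
$C = -118$
$u{\left(x \right)} = 7 x$ ($u{\left(x \right)} = x + 6 x = 7 x$)
$Z{\left(m,W \right)} = \frac{251}{504}$ ($Z{\left(m,W \right)} = \frac{1}{2} - \frac{1}{4 \cdot 126} = \frac{1}{2} - \frac{1}{504} = \frac{251}{504}$)
$u{\left(U \right)} Z{\left(d{\left(2 \right)},C \right)} = 7 \cdot 16 \cdot \frac{251}{504} = 112 \cdot \frac{251}{504} = \frac{502}{9}$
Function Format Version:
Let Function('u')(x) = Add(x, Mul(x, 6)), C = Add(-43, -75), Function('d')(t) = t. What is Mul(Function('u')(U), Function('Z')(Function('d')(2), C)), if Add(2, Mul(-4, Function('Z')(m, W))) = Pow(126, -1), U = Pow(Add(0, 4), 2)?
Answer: Rational(502, 9) ≈ 55.778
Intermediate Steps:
U = 16 (U = Pow(4, 2) = 16)
C = -118
Function('u')(x) = Mul(7, x) (Function('u')(x) = Add(x, Mul(6, x)) = Mul(7, x))
Function('Z')(m, W) = Rational(251, 504) (Function('Z')(m, W) = Add(Rational(1, 2), Mul(Rational(-1, 4), Pow(126, -1))) = Add(Rational(1, 2), Mul(Rational(-1, 4), Rational(1, 126))) = Add(Rational(1, 2), Rational(-1, 504)) = Rational(251, 504))
Mul(Function('u')(U), Function('Z')(Function('d')(2), C)) = Mul(Mul(7, 16), Rational(251, 504)) = Mul(112, Rational(251, 504)) = Rational(502, 9)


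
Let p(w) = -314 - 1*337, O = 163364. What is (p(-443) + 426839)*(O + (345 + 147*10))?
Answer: 70397307652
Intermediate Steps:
p(w) = -651 (p(w) = -314 - 337 = -651)
(p(-443) + 426839)*(O + (345 + 147*10)) = (-651 + 426839)*(163364 + (345 + 147*10)) = 426188*(163364 + (345 + 1470)) = 426188*(163364 + 1815) = 426188*165179 = 70397307652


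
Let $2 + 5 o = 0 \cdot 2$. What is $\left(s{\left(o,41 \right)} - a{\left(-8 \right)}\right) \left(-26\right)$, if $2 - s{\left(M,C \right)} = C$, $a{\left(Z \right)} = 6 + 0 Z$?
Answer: $1170$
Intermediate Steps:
$o = - \frac{2}{5}$ ($o = - \frac{2}{5} + \frac{0 \cdot 2}{5} = - \frac{2}{5} + \frac{1}{5} \cdot 0 = - \frac{2}{5} + 0 = - \frac{2}{5} \approx -0.4$)
$a{\left(Z \right)} = 6$ ($a{\left(Z \right)} = 6 + 0 = 6$)
$s{\left(M,C \right)} = 2 - C$
$\left(s{\left(o,41 \right)} - a{\left(-8 \right)}\right) \left(-26\right) = \left(\left(2 - 41\right) - 6\right) \left(-26\right) = \left(-39 - 6\right) \left(-26\right) = \left(-45\right) \left(-26\right) = 1170$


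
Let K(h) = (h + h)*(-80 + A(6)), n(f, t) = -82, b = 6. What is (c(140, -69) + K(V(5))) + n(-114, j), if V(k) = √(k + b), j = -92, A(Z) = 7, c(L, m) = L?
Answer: 58 - 146*√11 ≈ -426.23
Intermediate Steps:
V(k) = √(6 + k) (V(k) = √(k + 6) = √(6 + k))
K(h) = -146*h (K(h) = (h + h)*(-80 + 7) = (2*h)*(-73) = -146*h)
(c(140, -69) + K(V(5))) + n(-114, j) = (140 - 146*√(6 + 5)) - 82 = (140 - 146*√11) - 82 = 58 - 146*√11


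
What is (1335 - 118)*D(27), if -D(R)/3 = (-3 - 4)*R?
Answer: 690039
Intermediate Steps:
D(R) = 21*R (D(R) = -3*(-3 - 4)*R = -(-21)*R = 21*R)
(1335 - 118)*D(27) = (1335 - 118)*(21*27) = 1217*567 = 690039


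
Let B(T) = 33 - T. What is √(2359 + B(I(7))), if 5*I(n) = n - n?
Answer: 2*√598 ≈ 48.908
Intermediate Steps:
I(n) = 0 (I(n) = (n - n)/5 = (⅕)*0 = 0)
√(2359 + B(I(7))) = √(2359 + (33 - 1*0)) = √(2359 + (33 + 0)) = √(2359 + 33) = √2392 = 2*√598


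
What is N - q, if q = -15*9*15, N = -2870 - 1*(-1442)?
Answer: 597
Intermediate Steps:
N = -1428 (N = -2870 + 1442 = -1428)
q = -2025 (q = -135*15 = -2025)
N - q = -1428 - 1*(-2025) = -1428 + 2025 = 597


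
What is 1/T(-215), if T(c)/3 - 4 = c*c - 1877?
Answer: 1/133056 ≈ 7.5156e-6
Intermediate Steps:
T(c) = -5619 + 3*c² (T(c) = 12 + 3*(c*c - 1877) = 12 + 3*(c² - 1877) = 12 + 3*(-1877 + c²) = 12 + (-5631 + 3*c²) = -5619 + 3*c²)
1/T(-215) = 1/(-5619 + 3*(-215)²) = 1/(-5619 + 3*46225) = 1/(-5619 + 138675) = 1/133056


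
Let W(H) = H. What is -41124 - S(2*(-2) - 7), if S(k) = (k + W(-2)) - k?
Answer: -41122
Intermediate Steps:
S(k) = -2 (S(k) = (k - 2) - k = (-2 + k) - k = -2)
-41124 - S(2*(-2) - 7) = -41124 - 1*(-2) = -41124 + 2 = -41122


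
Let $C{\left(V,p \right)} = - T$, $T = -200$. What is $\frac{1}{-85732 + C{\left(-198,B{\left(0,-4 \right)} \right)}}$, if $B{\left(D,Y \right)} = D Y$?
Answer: $- \frac{1}{85532} \approx -1.1692 \cdot 10^{-5}$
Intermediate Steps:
$C{\left(V,p \right)} = 200$ ($C{\left(V,p \right)} = \left(-1\right) \left(-200\right) = 200$)
$\frac{1}{-85732 + C{\left(-198,B{\left(0,-4 \right)} \right)}} = \frac{1}{-85732 + 200} = \frac{1}{-85532} = - \frac{1}{85532}$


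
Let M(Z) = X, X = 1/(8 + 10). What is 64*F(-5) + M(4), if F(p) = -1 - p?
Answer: 4609/18 ≈ 256.06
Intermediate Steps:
X = 1/18 ≈ 0.055556
M(Z) = 1/18
64*F(-5) + M(4) = 64*(-1 - 1*(-5)) + 1/18 = 64*(-1 + 5) + 1/18 = 64*4 + 1/18 = 256 + 1/18 = 4609/18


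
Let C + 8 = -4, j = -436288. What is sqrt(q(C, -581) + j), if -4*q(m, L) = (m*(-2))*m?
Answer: 2*I*sqrt(109054) ≈ 660.47*I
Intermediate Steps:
C = -12 (C = -8 - 4 = -12)
q(m, L) = m**2/2 (q(m, L) = -m*(-2)*m/4 = -(-2*m)*m/4 = -(-1)*m**2/2 = m**2/2)
sqrt(q(C, -581) + j) = sqrt((1/2)*(-12)**2 - 436288) = sqrt((1/2)*144 - 436288) = sqrt(72 - 436288) = sqrt(-436216) = 2*I*sqrt(109054)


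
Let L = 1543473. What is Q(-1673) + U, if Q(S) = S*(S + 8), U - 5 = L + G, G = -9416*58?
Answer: 3782895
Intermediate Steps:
G = -546128
U = 997350 (U = 5 + (1543473 - 546128) = 5 + 997345 = 997350)
Q(S) = S*(8 + S)
Q(-1673) + U = -1673*(8 - 1673) + 997350 = -1673*(-1665) + 997350 = 2785545 + 997350 = 3782895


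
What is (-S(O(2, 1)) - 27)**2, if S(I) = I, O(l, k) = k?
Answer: 784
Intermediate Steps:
(-S(O(2, 1)) - 27)**2 = (-1*1 - 27)**2 = (-1 - 27)**2 = (-28)**2 = 784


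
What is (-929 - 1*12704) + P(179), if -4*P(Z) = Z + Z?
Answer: -27445/2 ≈ -13723.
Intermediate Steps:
P(Z) = -Z/2 (P(Z) = -(Z + Z)/4 = -Z/2)
(-929 - 1*12704) + P(179) = (-929 - 1*12704) - 1/2*179 = (-929 - 12704) - 179/2 = -13633 - 179/2 = -27445/2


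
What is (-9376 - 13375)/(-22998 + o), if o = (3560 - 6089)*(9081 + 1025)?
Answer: 22751/25581072 ≈ 0.00088937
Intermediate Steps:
o = -25558074 (o = -2529*10106 = -25558074)
(-9376 - 13375)/(-22998 + o) = (-9376 - 13375)/(-22998 - 25558074) = -22751/(-25581072) = -22751*(-1/25581072) = 22751/25581072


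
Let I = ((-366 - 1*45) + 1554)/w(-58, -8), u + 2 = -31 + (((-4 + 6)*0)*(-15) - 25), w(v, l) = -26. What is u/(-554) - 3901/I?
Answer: 28128149/316611 ≈ 88.841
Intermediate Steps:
u = -58 (u = -2 + (-31 + (((-4 + 6)*0)*(-15) - 25)) = -2 + (-31 + ((2*0)*(-15) - 25)) = -2 + (-31 + (0*(-15) - 25)) = -2 + (-31 + (0 - 25)) = -2 + (-31 - 25) = -2 - 56 = -58)
I = -1143/26 (I = ((-366 - 1*45) + 1554)/(-26) = ((-366 - 45) + 1554)*(-1/26) = (-411 + 1554)*(-1/26) = 1143*(-1/26) = -1143/26 ≈ -43.962)
u/(-554) - 3901/I = -58/(-554) - 3901/(-1143/26) = -58*(-1/554) - 3901*(-26/1143) = 29/277 + 101426/1143 = 28128149/316611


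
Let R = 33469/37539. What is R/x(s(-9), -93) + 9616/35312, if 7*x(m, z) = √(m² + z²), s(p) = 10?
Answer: 601/2207 + 234283*√8749/328428711 ≈ 0.33904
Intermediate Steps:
R = 33469/37539 (R = 33469*(1/37539) = 33469/37539 ≈ 0.89158)
x(m, z) = √(m² + z²)/7
R/x(s(-9), -93) + 9616/35312 = 33469/(37539*((√(10² + (-93)²)/7))) + 9616/35312 = 33469/(37539*((√(100 + 8649)/7))) + 9616*(1/35312) = 33469/(37539*((√8749/7))) + 601/2207 = 33469*(7*√8749/8749)/37539 + 601/2207 = 234283*√8749/328428711 + 601/2207 = 601/2207 + 234283*√8749/328428711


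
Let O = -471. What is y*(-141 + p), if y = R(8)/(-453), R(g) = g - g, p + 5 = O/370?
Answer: 0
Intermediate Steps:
p = -2321/370 (p = -5 - 471/370 = -2321/370 ≈ -6.2730)
R(g) = 0
y = 0 (y = 0/(-453) = 0*(-1/453) = 0)
y*(-141 + p) = 0*(-141 - 2321/370) = 0*(-54491/370) = 0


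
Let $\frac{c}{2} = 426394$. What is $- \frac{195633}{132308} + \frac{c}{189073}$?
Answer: $\frac{75841756495}{25015870484} \approx 3.0317$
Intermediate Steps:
$c = 852788$ ($c = 2 \cdot 426394 = 852788$)
$- \frac{195633}{132308} + \frac{c}{189073} = - \frac{195633}{132308} + \frac{852788}{189073} = \frac{75841756495}{25015870484}$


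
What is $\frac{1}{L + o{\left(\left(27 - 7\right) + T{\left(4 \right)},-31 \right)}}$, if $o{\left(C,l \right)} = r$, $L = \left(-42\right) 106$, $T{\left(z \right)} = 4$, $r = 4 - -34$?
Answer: $- \frac{1}{4414} \approx -0.00022655$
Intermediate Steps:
$r = 38$ ($r = 4 + 34 = 38$)
$L = -4452$
$o{\left(C,l \right)} = 38$
$\frac{1}{L + o{\left(\left(27 - 7\right) + T{\left(4 \right)},-31 \right)}} = \frac{1}{-4452 + 38} = \frac{1}{-4414} = - \frac{1}{4414}$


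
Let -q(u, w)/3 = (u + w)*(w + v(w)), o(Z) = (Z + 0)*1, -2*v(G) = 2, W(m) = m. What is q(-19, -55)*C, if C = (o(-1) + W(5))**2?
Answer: -198912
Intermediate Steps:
v(G) = -1 (v(G) = -1/2*2 = -1)
o(Z) = Z (o(Z) = Z*1 = Z)
q(u, w) = -3*(-1 + w)*(u + w) (q(u, w) = -3*(u + w)*(w - 1) = -3*(u + w)*(-1 + w) = -3*(-1 + w)*(u + w))
C = 16 (C = (-1 + 5)**2 = 4**2 = 16)
q(-19, -55)*C = (-3*(-55)**2 + 3*(-19) + 3*(-55) - 3*(-19)*(-55))*16 = (-3*3025 - 57 - 165 - 3135)*16 = (-9075 - 57 - 165 - 3135)*16 = -12432*16 = -198912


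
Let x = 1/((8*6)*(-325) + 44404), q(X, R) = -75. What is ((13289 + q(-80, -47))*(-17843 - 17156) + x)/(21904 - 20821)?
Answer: -13321181343943/31194732 ≈ -4.2703e+5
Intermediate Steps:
x = 1/28804 (x = 1/(48*(-325) + 44404) = 1/(-15600 + 44404) = 1/28804 ≈ 3.4717e-5)
((13289 + q(-80, -47))*(-17843 - 17156) + x)/(21904 - 20821) = ((13289 - 75)*(-17843 - 17156) + 1/28804)/(21904 - 20821) = (13214*(-34999) + 1/28804)/1083 = (-462476786 + 1/28804)*(1/1083) = -13321181343943/28804*1/1083 = -13321181343943/31194732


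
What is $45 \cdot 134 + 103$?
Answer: $6133$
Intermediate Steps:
$45 \cdot 134 + 103 = 6030 + 103 = 6133$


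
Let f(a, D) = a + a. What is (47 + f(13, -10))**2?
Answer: 5329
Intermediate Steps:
f(a, D) = 2*a
(47 + f(13, -10))**2 = (47 + 2*13)**2 = (47 + 26)**2 = 73**2 = 5329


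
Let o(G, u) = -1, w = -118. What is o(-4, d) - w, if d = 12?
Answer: 117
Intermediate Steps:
o(-4, d) - w = -1 - 1*(-118) = -1 + 118 = 117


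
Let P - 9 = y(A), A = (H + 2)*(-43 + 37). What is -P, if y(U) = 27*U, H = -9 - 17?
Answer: -3897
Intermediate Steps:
H = -26
A = 144 (A = (-26 + 2)*(-43 + 37) = -24*(-6) = 144)
P = 3897 (P = 9 + 27*144 = 9 + 3888 = 3897)
-P = -1*3897 = -3897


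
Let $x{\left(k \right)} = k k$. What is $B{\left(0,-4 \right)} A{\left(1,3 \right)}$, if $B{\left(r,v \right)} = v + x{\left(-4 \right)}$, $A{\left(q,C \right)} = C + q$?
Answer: $48$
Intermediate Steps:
$x{\left(k \right)} = k^{2}$
$B{\left(r,v \right)} = 16 + v$ ($B{\left(r,v \right)} = v + \left(-4\right)^{2} = v + 16 = 16 + v$)
$B{\left(0,-4 \right)} A{\left(1,3 \right)} = \left(16 - 4\right) \left(3 + 1\right) = 12 \cdot 4 = 48$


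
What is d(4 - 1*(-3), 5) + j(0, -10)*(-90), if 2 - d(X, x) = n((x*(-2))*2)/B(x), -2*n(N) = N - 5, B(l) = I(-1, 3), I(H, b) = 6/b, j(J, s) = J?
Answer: -17/4 ≈ -4.2500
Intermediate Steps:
B(l) = 2 (B(l) = 6/3 = 6*(1/3) = 2)
n(N) = 5/2 - N/2 (n(N) = -(N - 5)/2 = -(-5 + N)/2 = 5/2 - N/2)
d(X, x) = 3/4 - x (d(X, x) = 2 - (5/2 - x*(-2)*2/2)/2 = 2 - (5/2 - (-2*x)*2/2)/2 = 2 - (5/2 - (-2)*x)/2 = 2 - (5/2 + 2*x)/2 = 2 - (5/4 + x) = 2 + (-5/4 - x) = 3/4 - x)
d(4 - 1*(-3), 5) + j(0, -10)*(-90) = (3/4 - 1*5) + 0*(-90) = (3/4 - 5) + 0 = -17/4 + 0 = -17/4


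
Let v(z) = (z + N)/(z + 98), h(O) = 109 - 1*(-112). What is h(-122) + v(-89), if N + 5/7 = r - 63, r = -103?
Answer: 12133/63 ≈ 192.59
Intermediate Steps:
N = -1167/7 (N = -5/7 + (-103 - 63) = -5/7 - 166 = -1167/7 ≈ -166.71)
h(O) = 221 (h(O) = 109 + 112 = 221)
v(z) = (-1167/7 + z)/(98 + z) (v(z) = (z - 1167/7)/(z + 98) = (-1167/7 + z)/(98 + z))
h(-122) + v(-89) = 221 + (-1167/7 - 89)/(98 - 89) = 221 - 1790/7/9 = 221 + (⅑)*(-1790/7) = 221 - 1790/63 = 12133/63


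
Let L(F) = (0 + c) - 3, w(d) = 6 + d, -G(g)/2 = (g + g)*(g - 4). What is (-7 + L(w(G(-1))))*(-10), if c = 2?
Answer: 80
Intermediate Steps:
G(g) = -4*g*(-4 + g) (G(g) = -2*(g + g)*(g - 4) = -2*2*g*(-4 + g) = -4*g*(-4 + g))
L(F) = -1 (L(F) = (0 + 2) - 3 = 2 - 3 = -1)
(-7 + L(w(G(-1))))*(-10) = (-7 - 1)*(-10) = -8*(-10) = 80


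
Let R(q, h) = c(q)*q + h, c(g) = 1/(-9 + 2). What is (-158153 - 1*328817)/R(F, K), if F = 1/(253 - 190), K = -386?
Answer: 214753770/170227 ≈ 1261.6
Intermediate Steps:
F = 1/63 ≈ 0.015873
c(g) = -1/7 (c(g) = 1/(-7) = -1/7)
R(q, h) = h - q/7 (R(q, h) = -q/7 + h = h - q/7)
(-158153 - 1*328817)/R(F, K) = (-158153 - 1*328817)/(-386 - 1/7*1/63) = (-158153 - 328817)/(-386 - 1/441) = -486970/(-170227/441) = -486970*(-441/170227) = 214753770/170227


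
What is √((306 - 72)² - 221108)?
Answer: 4*I*√10397 ≈ 407.86*I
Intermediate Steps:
√((306 - 72)² - 221108) = √(234² - 221108) = √(54756 - 221108) = √(-166352) = 4*I*√10397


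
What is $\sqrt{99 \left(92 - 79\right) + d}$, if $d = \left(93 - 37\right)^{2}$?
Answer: $\sqrt{4423} \approx 66.506$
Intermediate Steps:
$d = 3136$ ($d = 56^{2} = 3136$)
$\sqrt{99 \left(92 - 79\right) + d} = \sqrt{99 \left(92 - 79\right) + 3136} = \sqrt{99 \cdot 13 + 3136} = \sqrt{1287 + 3136} = \sqrt{4423}$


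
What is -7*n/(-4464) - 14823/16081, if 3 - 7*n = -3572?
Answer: -8680297/71785584 ≈ -0.12092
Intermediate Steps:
n = 3575/7 (n = 3/7 - ⅐*(-3572) = 3/7 + 3572/7 = 3575/7 ≈ 510.71)
-7*n/(-4464) - 14823/16081 = -7*3575/7/(-4464) - 14823/16081 = -3575*(-1/4464) - 14823*1/16081 = 3575/4464 - 14823/16081 = -8680297/71785584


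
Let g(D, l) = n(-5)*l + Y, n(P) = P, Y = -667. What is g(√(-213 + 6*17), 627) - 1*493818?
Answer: -497620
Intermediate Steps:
g(D, l) = -667 - 5*l (g(D, l) = -5*l - 667 = -667 - 5*l)
g(√(-213 + 6*17), 627) - 1*493818 = (-667 - 5*627) - 1*493818 = (-667 - 3135) - 493818 = -3802 - 493818 = -497620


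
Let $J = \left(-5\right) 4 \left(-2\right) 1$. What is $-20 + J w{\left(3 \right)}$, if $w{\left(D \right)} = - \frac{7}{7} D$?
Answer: $-140$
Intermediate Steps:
$J = 40$ ($J = \left(-20\right) \left(-2\right) 1 = 40 \cdot 1 = 40$)
$w{\left(D \right)} = - D$ ($w{\left(D \right)} = \left(-7\right) \frac{1}{7} D = - D$)
$-20 + J w{\left(3 \right)} = -20 + 40 \left(\left(-1\right) 3\right) = -20 + 40 \left(-3\right) = -20 - 120 = -140$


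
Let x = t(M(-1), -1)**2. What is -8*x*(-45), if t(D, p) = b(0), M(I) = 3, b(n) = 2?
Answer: 1440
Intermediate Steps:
t(D, p) = 2
x = 4 (x = 2**2 = 4)
-8*x*(-45) = -8*4*(-45) = -32*(-45) = 1440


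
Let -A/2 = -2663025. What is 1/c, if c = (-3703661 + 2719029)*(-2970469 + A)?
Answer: -1/2319380431192 ≈ -4.3115e-13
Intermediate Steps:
A = 5326050 (A = -2*(-2663025) = 5326050)
c = -2319380431192 (c = (-3703661 + 2719029)*(-2970469 + 5326050) = -984632*2355581 = -2319380431192)
1/c = 1/(-2319380431192) = -1/2319380431192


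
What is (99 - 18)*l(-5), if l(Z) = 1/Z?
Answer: -81/5 ≈ -16.200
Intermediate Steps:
(99 - 18)*l(-5) = (99 - 18)/(-5) = 81*(-1/5) = -81/5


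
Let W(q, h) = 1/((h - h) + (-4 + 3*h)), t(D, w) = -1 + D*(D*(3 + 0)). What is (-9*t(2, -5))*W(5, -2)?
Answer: 99/10 ≈ 9.9000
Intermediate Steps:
t(D, w) = -1 + 3*D² (t(D, w) = -1 + D*(D*3) = -1 + D*(3*D) = -1 + 3*D²)
W(q, h) = 1/(-4 + 3*h) (W(q, h) = 1/(0 + (-4 + 3*h)) = 1/(-4 + 3*h))
(-9*t(2, -5))*W(5, -2) = (-9*(-1 + 3*2²))/(-4 + 3*(-2)) = (-9*(-1 + 3*4))/(-4 - 6) = -9*(-1 + 12)/(-10) = -9*11*(-⅒) = -99*(-⅒) = 99/10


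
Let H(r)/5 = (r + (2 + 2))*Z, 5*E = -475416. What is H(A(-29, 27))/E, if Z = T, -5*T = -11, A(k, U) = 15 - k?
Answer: -110/19809 ≈ -0.0055530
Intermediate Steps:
T = 11/5 (T = -1/5*(-11) = 11/5 ≈ 2.2000)
E = -475416/5 (E = (1/5)*(-475416) = -475416/5 ≈ -95083.)
Z = 11/5 ≈ 2.2000
H(r) = 44 + 11*r (H(r) = 5*((r + (2 + 2))*(11/5)) = 5*((r + 4)*(11/5)) = 5*((4 + r)*(11/5)) = 5*(44/5 + 11*r/5) = 44 + 11*r)
H(A(-29, 27))/E = (44 + 11*(15 - 1*(-29)))/(-475416/5) = (44 + 11*(15 + 29))*(-5/475416) = (44 + 11*44)*(-5/475416) = (44 + 484)*(-5/475416) = 528*(-5/475416) = -110/19809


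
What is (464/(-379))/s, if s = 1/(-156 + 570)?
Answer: -192096/379 ≈ -506.85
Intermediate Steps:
s = 1/414 ≈ 0.0024155
(464/(-379))/s = (464/(-379))/(1/414) = (464*(-1/379))*414 = -464/379*414 = -192096/379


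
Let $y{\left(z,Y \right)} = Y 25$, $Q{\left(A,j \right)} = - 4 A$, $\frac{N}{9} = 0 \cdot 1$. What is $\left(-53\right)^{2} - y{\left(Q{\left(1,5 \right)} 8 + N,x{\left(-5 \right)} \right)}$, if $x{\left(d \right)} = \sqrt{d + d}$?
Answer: $2809 - 25 i \sqrt{10} \approx 2809.0 - 79.057 i$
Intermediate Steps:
$N = 0$ ($N = 9 \cdot 0 \cdot 1 = 9 \cdot 0 = 0$)
$x{\left(d \right)} = \sqrt{2} \sqrt{d}$ ($x{\left(d \right)} = \sqrt{2 d} = \sqrt{2} \sqrt{d}$)
$y{\left(z,Y \right)} = 25 Y$
$\left(-53\right)^{2} - y{\left(Q{\left(1,5 \right)} 8 + N,x{\left(-5 \right)} \right)} = \left(-53\right)^{2} - 25 \sqrt{2} \sqrt{-5} = 2809 - 25 \sqrt{2} i \sqrt{5} = 2809 - 25 i \sqrt{10}$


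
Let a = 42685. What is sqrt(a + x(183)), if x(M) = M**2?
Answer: sqrt(76174) ≈ 276.00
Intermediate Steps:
sqrt(a + x(183)) = sqrt(42685 + 183**2) = sqrt(42685 + 33489) = sqrt(76174)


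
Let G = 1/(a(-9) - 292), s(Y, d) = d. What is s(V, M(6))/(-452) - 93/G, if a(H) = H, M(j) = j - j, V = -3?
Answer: 27993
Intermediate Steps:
M(j) = 0
G = -1/301 (G = 1/(-9 - 292) = 1/(-301) = -1/301 ≈ -0.0033223)
s(V, M(6))/(-452) - 93/G = 0/(-452) - 93/(-1/301) = 0*(-1/452) - 93*(-301) = 0 + 27993 = 27993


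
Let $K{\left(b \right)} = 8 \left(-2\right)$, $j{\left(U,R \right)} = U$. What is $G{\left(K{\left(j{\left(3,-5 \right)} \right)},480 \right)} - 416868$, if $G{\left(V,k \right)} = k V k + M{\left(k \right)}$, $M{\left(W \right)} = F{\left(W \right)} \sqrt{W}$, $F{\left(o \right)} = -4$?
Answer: $-4103268 - 16 \sqrt{30} \approx -4.1034 \cdot 10^{6}$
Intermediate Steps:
$K{\left(b \right)} = -16$
$M{\left(W \right)} = - 4 \sqrt{W}$
$G{\left(V,k \right)} = - 4 \sqrt{k} + V k^{2}$ ($G{\left(V,k \right)} = k V k - 4 \sqrt{k} = V k k - 4 \sqrt{k} = V k^{2} - 4 \sqrt{k} = - 4 \sqrt{k} + V k^{2}$)
$G{\left(K{\left(j{\left(3,-5 \right)} \right)},480 \right)} - 416868 = \left(- 4 \sqrt{480} - 16 \cdot 480^{2}\right) - 416868 = \left(- 4 \cdot 4 \sqrt{30} - 3686400\right) - 416868 = \left(- 16 \sqrt{30} - 3686400\right) - 416868 = \left(-3686400 - 16 \sqrt{30}\right) - 416868 = -4103268 - 16 \sqrt{30}$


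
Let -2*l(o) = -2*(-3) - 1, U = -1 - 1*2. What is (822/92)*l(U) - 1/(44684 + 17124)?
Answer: -31753883/1421584 ≈ -22.337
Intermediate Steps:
U = -3 (U = -1 - 2 = -3)
l(o) = -5/2 (l(o) = -(-2*(-3) - 1)/2 = -(6 - 1)/2 = -½*5 = -5/2)
(822/92)*l(U) - 1/(44684 + 17124) = (822/92)*(-5/2) - 1/(44684 + 17124) = (822*(1/92))*(-5/2) - 1/61808 = (411/46)*(-5/2) - 1*1/61808 = -2055/92 - 1/61808 = -31753883/1421584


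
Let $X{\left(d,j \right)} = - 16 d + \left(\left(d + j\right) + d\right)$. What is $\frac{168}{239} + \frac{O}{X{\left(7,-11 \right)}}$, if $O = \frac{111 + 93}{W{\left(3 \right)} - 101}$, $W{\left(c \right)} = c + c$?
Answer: $\frac{1788396}{2474845} \approx 0.72263$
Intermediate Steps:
$W{\left(c \right)} = 2 c$
$O = - \frac{204}{95}$ ($O = \frac{111 + 93}{2 \cdot 3 - 101} = \frac{204}{6 - 101} = \frac{204}{-95} = 204 \left(- \frac{1}{95}\right) = - \frac{204}{95} \approx -2.1474$)
$X{\left(d,j \right)} = j - 14 d$ ($X{\left(d,j \right)} = - 16 d + \left(j + 2 d\right) = j - 14 d$)
$\frac{168}{239} + \frac{O}{X{\left(7,-11 \right)}} = \frac{168}{239} - \frac{204}{95 \left(-11 - 98\right)} = 168 \cdot \frac{1}{239} - \frac{204}{95 \left(-11 - 98\right)} = \frac{168}{239} - \frac{204}{95 \left(-109\right)} = \frac{168}{239} - - \frac{204}{10355} = \frac{168}{239} + \frac{204}{10355} = \frac{1788396}{2474845}$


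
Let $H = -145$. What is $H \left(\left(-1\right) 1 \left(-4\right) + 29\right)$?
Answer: $-4785$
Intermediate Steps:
$H \left(\left(-1\right) 1 \left(-4\right) + 29\right) = - 145 \left(\left(-1\right) 1 \left(-4\right) + 29\right) = - 145 \left(\left(-1\right) \left(-4\right) + 29\right) = - 145 \left(4 + 29\right) = \left(-145\right) 33 = -4785$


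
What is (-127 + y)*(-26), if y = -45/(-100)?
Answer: 32903/10 ≈ 3290.3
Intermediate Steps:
y = 9/20 (y = -45*(-1/100) = 9/20 ≈ 0.45000)
(-127 + y)*(-26) = (-127 + 9/20)*(-26) = -2531/20*(-26) = 32903/10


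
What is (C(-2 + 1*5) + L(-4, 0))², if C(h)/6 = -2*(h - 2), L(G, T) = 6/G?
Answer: 729/4 ≈ 182.25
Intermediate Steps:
C(h) = 24 - 12*h (C(h) = 6*(-2*(h - 2)) = 6*(-2*(-2 + h)) = 6*(4 - 2*h) = 24 - 12*h)
(C(-2 + 1*5) + L(-4, 0))² = ((24 - 12*(-2 + 1*5)) + 6/(-4))² = ((24 - 12*(-2 + 5)) + 6*(-¼))² = ((24 - 12*3) - 3/2)² = ((24 - 36) - 3/2)² = (-12 - 3/2)² = (-27/2)² = 729/4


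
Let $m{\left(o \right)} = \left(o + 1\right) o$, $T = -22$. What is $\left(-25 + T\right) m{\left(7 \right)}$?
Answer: $-2632$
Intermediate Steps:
$m{\left(o \right)} = o \left(1 + o\right)$ ($m{\left(o \right)} = \left(1 + o\right) o = o \left(1 + o\right)$)
$\left(-25 + T\right) m{\left(7 \right)} = \left(-25 - 22\right) 7 \left(1 + 7\right) = - 47 \cdot 7 \cdot 8 = \left(-47\right) 56 = -2632$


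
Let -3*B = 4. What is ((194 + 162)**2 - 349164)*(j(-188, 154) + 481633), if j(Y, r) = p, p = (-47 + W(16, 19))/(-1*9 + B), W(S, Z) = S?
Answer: -107129332208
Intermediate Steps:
B = -4/3 (B = -1/3*4 = -4/3 ≈ -1.3333)
p = 3 (p = (-47 + 16)/(-1*9 - 4/3) = -31/(-9 - 4/3) = -31/(-31/3) = -31*(-3/31) = 3)
j(Y, r) = 3
((194 + 162)**2 - 349164)*(j(-188, 154) + 481633) = ((194 + 162)**2 - 349164)*(3 + 481633) = (356**2 - 349164)*481636 = (126736 - 349164)*481636 = -222428*481636 = -107129332208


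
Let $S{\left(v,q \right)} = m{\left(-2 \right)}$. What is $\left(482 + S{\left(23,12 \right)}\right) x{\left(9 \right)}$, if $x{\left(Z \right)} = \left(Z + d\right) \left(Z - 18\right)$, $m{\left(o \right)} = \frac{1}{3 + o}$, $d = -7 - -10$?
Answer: $-52164$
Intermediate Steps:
$d = 3$ ($d = -7 + 10 = 3$)
$S{\left(v,q \right)} = 1$ ($S{\left(v,q \right)} = \frac{1}{3 - 2} = 1^{-1} = 1$)
$x{\left(Z \right)} = \left(-18 + Z\right) \left(3 + Z\right)$ ($x{\left(Z \right)} = \left(Z + 3\right) \left(Z - 18\right) = \left(3 + Z\right) \left(-18 + Z\right) = \left(-18 + Z\right) \left(3 + Z\right)$)
$\left(482 + S{\left(23,12 \right)}\right) x{\left(9 \right)} = \left(482 + 1\right) \left(-54 + 9^{2} - 135\right) = 483 \left(-54 + 81 - 135\right) = 483 \left(-108\right) = -52164$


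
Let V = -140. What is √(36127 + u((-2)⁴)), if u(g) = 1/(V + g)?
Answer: √138872157/62 ≈ 190.07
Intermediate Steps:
u(g) = 1/(-140 + g)
√(36127 + u((-2)⁴)) = √(36127 + 1/(-140 + (-2)⁴)) = √(36127 + 1/(-140 + 16)) = √(36127 + 1/(-124)) = √(36127 - 1/124) = √(4479747/124) = √138872157/62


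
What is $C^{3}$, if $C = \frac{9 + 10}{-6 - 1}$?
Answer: $- \frac{6859}{343} \approx -19.997$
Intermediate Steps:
$C = - \frac{19}{7}$ ($C = \frac{19}{-7} = 19 \left(- \frac{1}{7}\right) = - \frac{19}{7} \approx -2.7143$)
$C^{3} = \left(- \frac{19}{7}\right)^{3} = - \frac{6859}{343}$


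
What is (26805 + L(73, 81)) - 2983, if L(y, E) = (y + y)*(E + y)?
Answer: 46306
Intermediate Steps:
L(y, E) = 2*y*(E + y) (L(y, E) = (2*y)*(E + y) = 2*y*(E + y))
(26805 + L(73, 81)) - 2983 = (26805 + 2*73*(81 + 73)) - 2983 = (26805 + 2*73*154) - 2983 = (26805 + 22484) - 2983 = 49289 - 2983 = 46306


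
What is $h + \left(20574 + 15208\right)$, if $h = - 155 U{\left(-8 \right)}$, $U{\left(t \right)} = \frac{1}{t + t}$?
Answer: $\frac{572667}{16} \approx 35792.0$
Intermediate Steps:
$U{\left(t \right)} = \frac{1}{2 t}$
$h = \frac{155}{16}$ ($h = - 155 \frac{1}{2 \left(-8\right)} = - 155 \cdot \frac{1}{2} \left(- \frac{1}{8}\right) = \left(-155\right) \left(- \frac{1}{16}\right) = \frac{155}{16} \approx 9.6875$)
$h + \left(20574 + 15208\right) = \frac{155}{16} + \left(20574 + 15208\right) = \frac{155}{16} + 35782 = \frac{572667}{16}$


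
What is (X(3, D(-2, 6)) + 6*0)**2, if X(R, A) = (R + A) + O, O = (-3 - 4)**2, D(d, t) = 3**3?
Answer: 6241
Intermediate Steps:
D(d, t) = 27
O = 49 (O = (-7)**2 = 49)
X(R, A) = 49 + A + R (X(R, A) = (R + A) + 49 = (A + R) + 49 = 49 + A + R)
(X(3, D(-2, 6)) + 6*0)**2 = ((49 + 27 + 3) + 6*0)**2 = (79 + 0)**2 = 79**2 = 6241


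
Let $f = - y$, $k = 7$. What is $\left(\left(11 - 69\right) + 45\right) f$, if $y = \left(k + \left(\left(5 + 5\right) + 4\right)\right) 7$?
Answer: $1911$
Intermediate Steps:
$y = 147$ ($y = \left(7 + \left(\left(5 + 5\right) + 4\right)\right) 7 = \left(7 + \left(10 + 4\right)\right) 7 = \left(7 + 14\right) 7 = 21 \cdot 7 = 147$)
$f = -147$ ($f = \left(-1\right) 147 = -147$)
$\left(\left(11 - 69\right) + 45\right) f = \left(\left(11 - 69\right) + 45\right) \left(-147\right) = \left(-58 + 45\right) \left(-147\right) = \left(-13\right) \left(-147\right) = 1911$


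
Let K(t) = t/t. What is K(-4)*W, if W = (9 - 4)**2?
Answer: 25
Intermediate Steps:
W = 25 (W = 5**2 = 25)
K(t) = 1
K(-4)*W = 1*25 = 25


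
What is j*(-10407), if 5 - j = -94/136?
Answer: -4027509/68 ≈ -59228.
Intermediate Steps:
j = 387/68 (j = 5 - (-94)/136 = 5 - 1*(-47/68) = 5 + 47/68 = 387/68 ≈ 5.6912)
j*(-10407) = (387/68)*(-10407) = -4027509/68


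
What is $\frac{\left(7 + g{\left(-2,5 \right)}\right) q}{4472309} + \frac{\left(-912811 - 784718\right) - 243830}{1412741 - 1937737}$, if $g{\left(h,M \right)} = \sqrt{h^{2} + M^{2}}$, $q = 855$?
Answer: $\frac{8685499428991}{2347944335764} + \frac{855 \sqrt{29}}{4472309} \approx 3.7002$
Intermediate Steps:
$g{\left(h,M \right)} = \sqrt{M^{2} + h^{2}}$
$\frac{\left(7 + g{\left(-2,5 \right)}\right) q}{4472309} + \frac{\left(-912811 - 784718\right) - 243830}{1412741 - 1937737} = \frac{\left(7 + \sqrt{5^{2} + \left(-2\right)^{2}}\right) 855}{4472309} + \frac{\left(-912811 - 784718\right) - 243830}{1412741 - 1937737} = \left(7 + \sqrt{25 + 4}\right) 855 \cdot \frac{1}{4472309} + \frac{-1697529 - 243830}{-524996} = \left(7 + \sqrt{29}\right) 855 \cdot \frac{1}{4472309} - - \frac{1941359}{524996} = \left(5985 + 855 \sqrt{29}\right) \frac{1}{4472309} + \frac{1941359}{524996} = \left(\frac{5985}{4472309} + \frac{855 \sqrt{29}}{4472309}\right) + \frac{1941359}{524996} = \frac{8685499428991}{2347944335764} + \frac{855 \sqrt{29}}{4472309}$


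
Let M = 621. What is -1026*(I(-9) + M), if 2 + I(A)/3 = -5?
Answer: -615600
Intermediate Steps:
I(A) = -21 (I(A) = -6 + 3*(-5) = -6 - 15 = -21)
-1026*(I(-9) + M) = -1026*(-21 + 621) = -1026*600 = -615600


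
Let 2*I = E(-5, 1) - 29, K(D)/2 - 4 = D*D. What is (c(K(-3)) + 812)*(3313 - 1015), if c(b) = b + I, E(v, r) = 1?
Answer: 1893552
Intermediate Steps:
K(D) = 8 + 2*D**2 (K(D) = 8 + 2*(D*D) = 8 + 2*D**2)
I = -14 (I = (1 - 29)/2 = (1/2)*(-28) = -14)
c(b) = -14 + b (c(b) = b - 14 = -14 + b)
(c(K(-3)) + 812)*(3313 - 1015) = ((-14 + (8 + 2*(-3)**2)) + 812)*(3313 - 1015) = ((-14 + (8 + 2*9)) + 812)*2298 = ((-14 + (8 + 18)) + 812)*2298 = ((-14 + 26) + 812)*2298 = (12 + 812)*2298 = 824*2298 = 1893552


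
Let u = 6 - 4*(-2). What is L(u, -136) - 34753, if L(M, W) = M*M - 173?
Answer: -34730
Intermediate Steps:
u = 14 (u = 6 + 8 = 14)
L(M, W) = -173 + M**2 (L(M, W) = M**2 - 173 = -173 + M**2)
L(u, -136) - 34753 = (-173 + 14**2) - 34753 = (-173 + 196) - 34753 = 23 - 34753 = -34730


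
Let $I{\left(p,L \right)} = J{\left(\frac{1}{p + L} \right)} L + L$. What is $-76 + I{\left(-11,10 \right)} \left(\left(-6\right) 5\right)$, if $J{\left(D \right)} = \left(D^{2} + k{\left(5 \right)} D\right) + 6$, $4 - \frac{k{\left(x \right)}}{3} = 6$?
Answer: $-4276$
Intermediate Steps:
$k{\left(x \right)} = -6$ ($k{\left(x \right)} = 12 - 18 = -6$)
$J{\left(D \right)} = 6 + D^{2} - 6 D$ ($J{\left(D \right)} = \left(D^{2} - 6 D\right) + 6 = 6 + D^{2} - 6 D$)
$I{\left(p,L \right)} = L + L \left(6 + \frac{1}{\left(L + p\right)^{2}} - \frac{6}{L + p}\right)$ ($I{\left(p,L \right)} = \left(6 + \left(\frac{1}{p + L}\right)^{2} - \frac{6}{p + L}\right) L + L = \left(6 + \left(\frac{1}{L + p}\right)^{2} - \frac{6}{L + p}\right) L + L = \left(6 + \frac{1}{\left(L + p\right)^{2}} - \frac{6}{L + p}\right) L + L = L \left(6 + \frac{1}{\left(L + p\right)^{2}} - \frac{6}{L + p}\right) + L = L + L \left(6 + \frac{1}{\left(L + p\right)^{2}} - \frac{6}{L + p}\right)$)
$-76 + I{\left(-11,10 \right)} \left(\left(-6\right) 5\right) = -76 + \frac{10 \left(10 - 11 - 6 \left(10 - 11\right)^{2} + 7 \left(10 - 11\right)^{3}\right)}{\left(10 - 11\right)^{3}} \left(\left(-6\right) 5\right) = -76 + \frac{10 \left(10 - 11 - 6 \left(-1\right)^{2} + 7 \left(-1\right)^{3}\right)}{-1} \left(-30\right) = -76 + 10 \left(-1\right) \left(10 - 11 - 6 + 7 \left(-1\right)\right) \left(-30\right) = -76 + 10 \left(-1\right) \left(10 - 11 - 6 - 7\right) \left(-30\right) = -76 + 10 \left(-1\right) \left(-14\right) \left(-30\right) = -76 + 140 \left(-30\right) = -76 - 4200 = -4276$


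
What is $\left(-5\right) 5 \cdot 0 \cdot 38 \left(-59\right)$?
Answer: $0$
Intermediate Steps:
$\left(-5\right) 5 \cdot 0 \cdot 38 \left(-59\right) = \left(-25\right) 0 \cdot 38 \left(-59\right) = 0 \cdot 38 \left(-59\right) = 0 \left(-59\right) = 0$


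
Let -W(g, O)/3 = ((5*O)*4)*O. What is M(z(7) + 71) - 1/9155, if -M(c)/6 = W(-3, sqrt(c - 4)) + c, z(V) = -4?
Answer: 203955089/9155 ≈ 22278.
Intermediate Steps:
W(g, O) = -60*O**2 (W(g, O) = -3*(5*O)*4*O = -3*20*O*O = -60*O**2)
M(c) = -1440 + 354*c (M(c) = -6*(-(-240 + 60*c) + c) = -6*(-60*(-4 + c) + c) = -6*((240 - 60*c) + c) = -6*(240 - 59*c) = -1440 + 354*c)
M(z(7) + 71) - 1/9155 = (-1440 + 354*(-4 + 71)) - 1/9155 = (-1440 + 354*67) - 1*1/9155 = (-1440 + 23718) - 1/9155 = 22278 - 1/9155 = 203955089/9155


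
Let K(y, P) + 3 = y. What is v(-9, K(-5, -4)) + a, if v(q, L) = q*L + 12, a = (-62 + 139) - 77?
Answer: 84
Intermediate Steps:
K(y, P) = -3 + y
a = 0 (a = 77 - 77 = 0)
v(q, L) = 12 + L*q (v(q, L) = L*q + 12 = 12 + L*q)
v(-9, K(-5, -4)) + a = (12 + (-3 - 5)*(-9)) + 0 = (12 - 8*(-9)) + 0 = (12 + 72) + 0 = 84 + 0 = 84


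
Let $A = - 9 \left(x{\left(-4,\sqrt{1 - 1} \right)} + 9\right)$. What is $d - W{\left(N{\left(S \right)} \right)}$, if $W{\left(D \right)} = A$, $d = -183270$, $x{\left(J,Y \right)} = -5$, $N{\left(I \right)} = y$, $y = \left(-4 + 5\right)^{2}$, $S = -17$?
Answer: $-183234$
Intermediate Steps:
$y = 1$ ($y = 1^{2} = 1$)
$N{\left(I \right)} = 1$
$A = -36$ ($A = - 9 \left(-5 + 9\right) = \left(-9\right) 4 = -36$)
$W{\left(D \right)} = -36$
$d - W{\left(N{\left(S \right)} \right)} = -183270 - -36 = -183270 + 36 = -183234$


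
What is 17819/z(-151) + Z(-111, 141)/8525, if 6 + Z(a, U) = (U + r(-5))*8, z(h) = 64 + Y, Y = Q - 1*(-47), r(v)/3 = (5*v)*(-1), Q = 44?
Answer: 981767/8525 ≈ 115.16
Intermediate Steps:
r(v) = -15*v (r(v) = 3*((5*v)*(-1)) = 3*(-5*v) = -15*v)
Y = 91 (Y = 44 - 1*(-47) = 44 + 47 = 91)
z(h) = 155 (z(h) = 64 + 91 = 155)
Z(a, U) = 594 + 8*U (Z(a, U) = -6 + (U - 15*(-5))*8 = -6 + (U + 75)*8 = -6 + (75 + U)*8 = -6 + (600 + 8*U) = 594 + 8*U)
17819/z(-151) + Z(-111, 141)/8525 = 17819/155 + (594 + 8*141)/8525 = 17819*(1/155) + (594 + 1128)*(1/8525) = 17819/155 + 1722*(1/8525) = 17819/155 + 1722/8525 = 981767/8525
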